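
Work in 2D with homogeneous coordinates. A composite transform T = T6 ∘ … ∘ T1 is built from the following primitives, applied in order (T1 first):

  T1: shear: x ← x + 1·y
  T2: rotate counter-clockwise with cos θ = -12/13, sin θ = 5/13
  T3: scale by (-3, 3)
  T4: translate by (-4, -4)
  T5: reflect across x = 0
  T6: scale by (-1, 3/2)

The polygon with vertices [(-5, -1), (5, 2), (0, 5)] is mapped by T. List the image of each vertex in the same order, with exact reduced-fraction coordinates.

image vertices: (-283/13, -159/13), (230/13, -57/26), (203/13, -471/26)

T1 shear: x ← x + 1·y: (-5, -1) → (-6, -1); (5, 2) → (7, 2); (0, 5) → (5, 5)
T2 rotate counter-clockwise with cos θ = -12/13, sin θ = 5/13: (-6, -1) → (77/13, -18/13); (7, 2) → (-94/13, 11/13); (5, 5) → (-85/13, -35/13)
T3 scale by (-3, 3): (77/13, -18/13) → (-231/13, -54/13); (-94/13, 11/13) → (282/13, 33/13); (-85/13, -35/13) → (255/13, -105/13)
T4 translate by (-4, -4): (-231/13, -54/13) → (-283/13, -106/13); (282/13, 33/13) → (230/13, -19/13); (255/13, -105/13) → (203/13, -157/13)
T5 reflect across x = 0: (-283/13, -106/13) → (283/13, -106/13); (230/13, -19/13) → (-230/13, -19/13); (203/13, -157/13) → (-203/13, -157/13)
T6 scale by (-1, 3/2): (283/13, -106/13) → (-283/13, -159/13); (-230/13, -19/13) → (230/13, -57/26); (-203/13, -157/13) → (203/13, -471/26)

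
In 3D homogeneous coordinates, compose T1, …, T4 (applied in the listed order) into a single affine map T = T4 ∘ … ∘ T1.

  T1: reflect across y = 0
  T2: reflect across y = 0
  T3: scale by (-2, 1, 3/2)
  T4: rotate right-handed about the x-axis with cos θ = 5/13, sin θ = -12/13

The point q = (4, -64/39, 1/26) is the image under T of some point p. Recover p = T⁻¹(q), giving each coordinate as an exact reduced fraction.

T1 = [1 0 0 0; 0 -1 0 0; 0 0 1 0; 0 0 0 1]
T2·T1 = [1 0 0 0; 0 1 0 0; 0 0 1 0; 0 0 0 1]
T3·…·T1 = [-2 0 0 0; 0 1 0 0; 0 0 3/2 0; 0 0 0 1]
T4·…·T1 = [-2 0 0 0; 0 5/13 18/13 0; 0 -12/13 15/26 0; 0 0 0 1]
det M = -3; M⁻¹ = [-1/2 0 0 0; 0 5/13 -12/13 0; 0 8/13 10/39 0; 0 0 0 1]
M⁻¹ · (4, -64/39, 1/26)ᵀ = (-2, -2/3, -1)ᵀ

p = (-2, -2/3, -1)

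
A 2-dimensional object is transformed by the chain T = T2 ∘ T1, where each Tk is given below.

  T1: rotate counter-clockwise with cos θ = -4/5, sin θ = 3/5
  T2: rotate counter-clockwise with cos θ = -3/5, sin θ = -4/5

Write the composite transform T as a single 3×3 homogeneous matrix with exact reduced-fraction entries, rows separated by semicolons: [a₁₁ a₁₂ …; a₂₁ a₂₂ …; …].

T1 = [-4/5 -3/5 0; 3/5 -4/5 0; 0 0 1]
T2·T1 = [24/25 -7/25 0; 7/25 24/25 0; 0 0 1]

T = [24/25 -7/25 0; 7/25 24/25 0; 0 0 1]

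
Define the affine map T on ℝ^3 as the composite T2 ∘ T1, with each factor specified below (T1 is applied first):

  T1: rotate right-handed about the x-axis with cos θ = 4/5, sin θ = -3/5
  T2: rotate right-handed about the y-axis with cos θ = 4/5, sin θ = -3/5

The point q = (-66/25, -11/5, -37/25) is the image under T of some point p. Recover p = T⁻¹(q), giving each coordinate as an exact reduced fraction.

p = (-3, -2, -1)

T1 = [1 0 0 0; 0 4/5 3/5 0; 0 -3/5 4/5 0; 0 0 0 1]
T2·T1 = [4/5 9/25 -12/25 0; 0 4/5 3/5 0; 3/5 -12/25 16/25 0; 0 0 0 1]
det M = 1; M⁻¹ = [4/5 0 3/5 0; 9/25 4/5 -12/25 0; -12/25 3/5 16/25 0; 0 0 0 1]
M⁻¹ · (-66/25, -11/5, -37/25)ᵀ = (-3, -2, -1)ᵀ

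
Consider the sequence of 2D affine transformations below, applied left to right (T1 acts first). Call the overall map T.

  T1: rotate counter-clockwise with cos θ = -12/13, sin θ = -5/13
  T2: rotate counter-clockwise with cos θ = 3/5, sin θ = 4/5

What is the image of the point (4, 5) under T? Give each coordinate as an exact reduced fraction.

T1 rotate counter-clockwise with cos θ = -12/13, sin θ = -5/13: (4, 5) → (-23/13, -80/13)
T2 rotate counter-clockwise with cos θ = 3/5, sin θ = 4/5: (-23/13, -80/13) → (251/65, -332/65)

T(p) = (251/65, -332/65)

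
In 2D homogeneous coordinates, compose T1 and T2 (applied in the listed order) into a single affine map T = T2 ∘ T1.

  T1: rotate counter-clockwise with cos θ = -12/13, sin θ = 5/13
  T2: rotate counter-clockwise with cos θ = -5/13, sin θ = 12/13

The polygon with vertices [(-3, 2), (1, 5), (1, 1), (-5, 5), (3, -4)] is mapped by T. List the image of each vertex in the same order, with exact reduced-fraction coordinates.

image vertices: (2, 3), (5, -1), (1, -1), (5, 5), (-4, -3)

T1 rotate counter-clockwise with cos θ = -12/13, sin θ = 5/13: (-3, 2) → (2, -3); (1, 5) → (-37/13, -55/13); (1, 1) → (-17/13, -7/13); (-5, 5) → (35/13, -85/13); (3, -4) → (-16/13, 63/13)
T2 rotate counter-clockwise with cos θ = -5/13, sin θ = 12/13: (2, -3) → (2, 3); (-37/13, -55/13) → (5, -1); (-17/13, -7/13) → (1, -1); (35/13, -85/13) → (5, 5); (-16/13, 63/13) → (-4, -3)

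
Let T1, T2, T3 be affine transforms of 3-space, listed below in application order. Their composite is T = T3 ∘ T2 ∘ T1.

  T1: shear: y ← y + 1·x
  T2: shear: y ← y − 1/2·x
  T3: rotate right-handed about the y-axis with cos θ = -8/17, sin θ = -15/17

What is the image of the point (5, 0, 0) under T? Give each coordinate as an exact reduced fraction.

T1 shear: y ← y + 1·x: (5, 0, 0) → (5, 5, 0)
T2 shear: y ← y − 1/2·x: (5, 5, 0) → (5, 5/2, 0)
T3 rotate right-handed about the y-axis with cos θ = -8/17, sin θ = -15/17: (5, 5/2, 0) → (-40/17, 5/2, 75/17)

T(p) = (-40/17, 5/2, 75/17)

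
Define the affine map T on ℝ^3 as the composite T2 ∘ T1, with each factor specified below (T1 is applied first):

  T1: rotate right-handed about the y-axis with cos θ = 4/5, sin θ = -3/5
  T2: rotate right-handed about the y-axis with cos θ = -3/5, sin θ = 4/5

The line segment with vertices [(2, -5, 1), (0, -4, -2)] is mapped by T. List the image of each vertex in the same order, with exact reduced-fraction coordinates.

T1 rotate right-handed about the y-axis with cos θ = 4/5, sin θ = -3/5: (2, -5, 1) → (1, -5, 2); (0, -4, -2) → (6/5, -4, -8/5)
T2 rotate right-handed about the y-axis with cos θ = -3/5, sin θ = 4/5: (1, -5, 2) → (1, -5, -2); (6/5, -4, -8/5) → (-2, -4, 0)

image vertices: (1, -5, -2), (-2, -4, 0)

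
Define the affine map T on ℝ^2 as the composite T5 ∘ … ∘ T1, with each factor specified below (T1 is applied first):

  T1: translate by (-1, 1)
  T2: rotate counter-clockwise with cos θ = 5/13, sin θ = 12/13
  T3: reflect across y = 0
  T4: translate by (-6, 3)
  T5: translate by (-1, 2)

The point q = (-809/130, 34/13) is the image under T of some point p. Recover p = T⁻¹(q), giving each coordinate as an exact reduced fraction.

p = (7/2, -4/5)

T1 = [1 0 -1; 0 1 1; 0 0 1]
T2·T1 = [5/13 -12/13 -17/13; 12/13 5/13 -7/13; 0 0 1]
T3·…·T1 = [5/13 -12/13 -17/13; -12/13 -5/13 7/13; 0 0 1]
T4·…·T1 = [5/13 -12/13 -95/13; -12/13 -5/13 46/13; 0 0 1]
T5·…·T1 = [5/13 -12/13 -108/13; -12/13 -5/13 72/13; 0 0 1]
det M = -1; M⁻¹ = [5/13 -12/13 108/13; -12/13 -5/13 -72/13; 0 0 1]
M⁻¹ · (-809/130, 34/13)ᵀ = (7/2, -4/5)ᵀ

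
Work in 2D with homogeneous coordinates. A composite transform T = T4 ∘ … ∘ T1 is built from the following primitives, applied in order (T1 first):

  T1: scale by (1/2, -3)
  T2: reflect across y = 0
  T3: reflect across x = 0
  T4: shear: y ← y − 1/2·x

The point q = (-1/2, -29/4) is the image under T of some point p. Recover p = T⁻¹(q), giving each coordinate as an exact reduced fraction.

T1 = [1/2 0 0; 0 -3 0; 0 0 1]
T2·T1 = [1/2 0 0; 0 3 0; 0 0 1]
T3·…·T1 = [-1/2 0 0; 0 3 0; 0 0 1]
T4·…·T1 = [-1/2 0 0; 1/4 3 0; 0 0 1]
det M = -3/2; M⁻¹ = [-2 0 0; 1/6 1/3 0; 0 0 1]
M⁻¹ · (-1/2, -29/4)ᵀ = (1, -5/2)ᵀ

p = (1, -5/2)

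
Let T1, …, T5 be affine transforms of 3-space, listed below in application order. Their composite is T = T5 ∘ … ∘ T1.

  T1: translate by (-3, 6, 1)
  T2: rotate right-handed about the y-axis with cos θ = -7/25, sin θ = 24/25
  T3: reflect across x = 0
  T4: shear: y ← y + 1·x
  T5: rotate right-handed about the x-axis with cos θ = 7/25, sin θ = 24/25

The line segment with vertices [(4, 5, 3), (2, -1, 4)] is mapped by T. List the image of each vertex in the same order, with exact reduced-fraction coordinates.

T1 translate by (-3, 6, 1): (4, 5, 3) → (1, 11, 4); (2, -1, 4) → (-1, 5, 5)
T2 rotate right-handed about the y-axis with cos θ = -7/25, sin θ = 24/25: (1, 11, 4) → (89/25, 11, -52/25); (-1, 5, 5) → (127/25, 5, -11/25)
T3 reflect across x = 0: (89/25, 11, -52/25) → (-89/25, 11, -52/25); (127/25, 5, -11/25) → (-127/25, 5, -11/25)
T4 shear: y ← y + 1·x: (-89/25, 11, -52/25) → (-89/25, 186/25, -52/25); (-127/25, 5, -11/25) → (-127/25, -2/25, -11/25)
T5 rotate right-handed about the x-axis with cos θ = 7/25, sin θ = 24/25: (-89/25, 186/25, -52/25) → (-89/25, 102/25, 164/25); (-127/25, -2/25, -11/25) → (-127/25, 2/5, -1/5)

image vertices: (-89/25, 102/25, 164/25), (-127/25, 2/5, -1/5)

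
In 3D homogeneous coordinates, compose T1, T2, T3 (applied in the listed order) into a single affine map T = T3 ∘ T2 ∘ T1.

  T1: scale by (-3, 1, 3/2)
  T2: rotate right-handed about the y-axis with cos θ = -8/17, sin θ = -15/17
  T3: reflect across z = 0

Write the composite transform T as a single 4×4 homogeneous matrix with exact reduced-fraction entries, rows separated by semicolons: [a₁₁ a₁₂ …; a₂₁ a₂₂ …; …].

T = [24/17 0 -45/34 0; 0 1 0 0; 45/17 0 12/17 0; 0 0 0 1]

T1 = [-3 0 0 0; 0 1 0 0; 0 0 3/2 0; 0 0 0 1]
T2·T1 = [24/17 0 -45/34 0; 0 1 0 0; -45/17 0 -12/17 0; 0 0 0 1]
T3·…·T1 = [24/17 0 -45/34 0; 0 1 0 0; 45/17 0 12/17 0; 0 0 0 1]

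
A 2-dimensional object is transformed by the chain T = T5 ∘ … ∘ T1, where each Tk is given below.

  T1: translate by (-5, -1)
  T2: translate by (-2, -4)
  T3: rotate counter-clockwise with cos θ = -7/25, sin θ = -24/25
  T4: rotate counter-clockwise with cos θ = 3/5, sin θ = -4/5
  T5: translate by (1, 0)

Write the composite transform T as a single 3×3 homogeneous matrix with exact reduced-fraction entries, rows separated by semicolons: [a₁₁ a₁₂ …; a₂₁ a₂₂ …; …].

T = [-117/125 44/125 724/125; -44/125 -117/125 893/125; 0 0 1]

T1 = [1 0 -5; 0 1 -1; 0 0 1]
T2·T1 = [1 0 -7; 0 1 -5; 0 0 1]
T3·…·T1 = [-7/25 24/25 -71/25; -24/25 -7/25 203/25; 0 0 1]
T4·…·T1 = [-117/125 44/125 599/125; -44/125 -117/125 893/125; 0 0 1]
T5·…·T1 = [-117/125 44/125 724/125; -44/125 -117/125 893/125; 0 0 1]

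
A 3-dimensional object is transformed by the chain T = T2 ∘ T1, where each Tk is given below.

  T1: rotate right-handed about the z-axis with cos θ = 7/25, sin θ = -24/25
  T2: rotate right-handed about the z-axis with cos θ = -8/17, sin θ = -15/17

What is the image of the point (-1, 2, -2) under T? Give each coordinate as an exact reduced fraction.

T1 rotate right-handed about the z-axis with cos θ = 7/25, sin θ = -24/25: (-1, 2, -2) → (41/25, 38/25, -2)
T2 rotate right-handed about the z-axis with cos θ = -8/17, sin θ = -15/17: (41/25, 38/25, -2) → (242/425, -919/425, -2)

T(p) = (242/425, -919/425, -2)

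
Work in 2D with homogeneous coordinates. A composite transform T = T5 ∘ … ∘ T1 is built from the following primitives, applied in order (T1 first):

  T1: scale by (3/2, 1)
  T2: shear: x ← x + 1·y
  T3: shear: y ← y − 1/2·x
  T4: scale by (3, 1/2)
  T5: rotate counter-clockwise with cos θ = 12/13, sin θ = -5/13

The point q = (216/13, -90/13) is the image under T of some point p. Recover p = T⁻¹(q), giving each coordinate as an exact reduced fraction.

T1 = [3/2 0 0; 0 1 0; 0 0 1]
T2·T1 = [3/2 1 0; 0 1 0; 0 0 1]
T3·…·T1 = [3/2 1 0; -3/4 1/2 0; 0 0 1]
T4·…·T1 = [9/2 3 0; -3/8 1/4 0; 0 0 1]
T5·…·T1 = [417/104 149/52 0; -27/13 -12/13 0; 0 0 1]
det M = 9/4; M⁻¹ = [-16/39 -149/117 0; 12/13 139/78 0; 0 0 1]
M⁻¹ · (216/13, -90/13)ᵀ = (2, 3)ᵀ

p = (2, 3)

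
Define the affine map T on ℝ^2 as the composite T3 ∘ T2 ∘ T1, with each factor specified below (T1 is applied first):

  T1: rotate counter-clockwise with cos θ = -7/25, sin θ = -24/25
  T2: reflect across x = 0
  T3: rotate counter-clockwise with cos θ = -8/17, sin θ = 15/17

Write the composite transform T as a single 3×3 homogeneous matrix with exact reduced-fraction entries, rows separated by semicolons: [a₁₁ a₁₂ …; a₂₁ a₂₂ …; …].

T = [304/425 297/425 0; 297/425 -304/425 0; 0 0 1]

T1 = [-7/25 24/25 0; -24/25 -7/25 0; 0 0 1]
T2·T1 = [7/25 -24/25 0; -24/25 -7/25 0; 0 0 1]
T3·…·T1 = [304/425 297/425 0; 297/425 -304/425 0; 0 0 1]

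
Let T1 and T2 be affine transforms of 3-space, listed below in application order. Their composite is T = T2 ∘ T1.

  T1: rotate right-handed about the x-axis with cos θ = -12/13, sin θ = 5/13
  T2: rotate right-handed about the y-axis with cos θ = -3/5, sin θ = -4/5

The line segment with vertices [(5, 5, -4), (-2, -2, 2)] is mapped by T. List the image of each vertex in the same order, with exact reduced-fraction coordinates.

image vertices: (-487/65, -40/13, 41/65), (214/65, 14/13, -2/65)

T1 rotate right-handed about the x-axis with cos θ = -12/13, sin θ = 5/13: (5, 5, -4) → (5, -40/13, 73/13); (-2, -2, 2) → (-2, 14/13, -34/13)
T2 rotate right-handed about the y-axis with cos θ = -3/5, sin θ = -4/5: (5, -40/13, 73/13) → (-487/65, -40/13, 41/65); (-2, 14/13, -34/13) → (214/65, 14/13, -2/65)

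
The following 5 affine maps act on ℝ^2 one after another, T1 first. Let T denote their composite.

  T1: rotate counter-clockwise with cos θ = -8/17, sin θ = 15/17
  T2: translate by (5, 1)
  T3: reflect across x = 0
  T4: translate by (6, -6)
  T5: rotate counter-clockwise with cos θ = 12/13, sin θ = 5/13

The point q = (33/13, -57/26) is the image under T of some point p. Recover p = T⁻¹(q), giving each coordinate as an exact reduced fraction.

T1 = [-8/17 -15/17 0; 15/17 -8/17 0; 0 0 1]
T2·T1 = [-8/17 -15/17 5; 15/17 -8/17 1; 0 0 1]
T3·…·T1 = [8/17 15/17 -5; 15/17 -8/17 1; 0 0 1]
T4·…·T1 = [8/17 15/17 1; 15/17 -8/17 -5; 0 0 1]
T5·…·T1 = [21/221 220/221 37/13; 220/221 -21/221 -55/13; 0 0 1]
det M = -1; M⁻¹ = [21/221 220/221 67/17; 220/221 -21/221 -55/17; 0 0 1]
M⁻¹ · (33/13, -57/26)ᵀ = (2, -1/2)ᵀ

p = (2, -1/2)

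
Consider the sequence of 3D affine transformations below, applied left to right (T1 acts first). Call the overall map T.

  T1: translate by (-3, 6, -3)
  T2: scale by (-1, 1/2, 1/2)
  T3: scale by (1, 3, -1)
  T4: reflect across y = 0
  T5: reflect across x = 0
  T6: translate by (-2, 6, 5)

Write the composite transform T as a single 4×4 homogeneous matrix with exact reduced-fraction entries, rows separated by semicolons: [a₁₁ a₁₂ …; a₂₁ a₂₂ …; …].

T = [1 0 0 -5; 0 -3/2 0 -3; 0 0 -1/2 13/2; 0 0 0 1]

T1 = [1 0 0 -3; 0 1 0 6; 0 0 1 -3; 0 0 0 1]
T2·T1 = [-1 0 0 3; 0 1/2 0 3; 0 0 1/2 -3/2; 0 0 0 1]
T3·…·T1 = [-1 0 0 3; 0 3/2 0 9; 0 0 -1/2 3/2; 0 0 0 1]
T4·…·T1 = [-1 0 0 3; 0 -3/2 0 -9; 0 0 -1/2 3/2; 0 0 0 1]
T5·…·T1 = [1 0 0 -3; 0 -3/2 0 -9; 0 0 -1/2 3/2; 0 0 0 1]
T6·…·T1 = [1 0 0 -5; 0 -3/2 0 -3; 0 0 -1/2 13/2; 0 0 0 1]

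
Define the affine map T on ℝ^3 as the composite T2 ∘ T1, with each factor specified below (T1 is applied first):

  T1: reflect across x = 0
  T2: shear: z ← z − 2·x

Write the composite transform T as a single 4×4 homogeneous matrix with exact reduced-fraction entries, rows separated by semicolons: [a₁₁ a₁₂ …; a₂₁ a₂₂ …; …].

T = [-1 0 0 0; 0 1 0 0; 2 0 1 0; 0 0 0 1]

T1 = [-1 0 0 0; 0 1 0 0; 0 0 1 0; 0 0 0 1]
T2·T1 = [-1 0 0 0; 0 1 0 0; 2 0 1 0; 0 0 0 1]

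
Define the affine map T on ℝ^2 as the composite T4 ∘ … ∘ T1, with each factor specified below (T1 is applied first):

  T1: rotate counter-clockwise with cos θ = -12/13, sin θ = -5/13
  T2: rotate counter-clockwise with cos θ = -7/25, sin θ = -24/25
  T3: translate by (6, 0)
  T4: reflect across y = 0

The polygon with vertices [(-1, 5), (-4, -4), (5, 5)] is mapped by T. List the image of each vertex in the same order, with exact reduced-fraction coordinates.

T1 rotate counter-clockwise with cos θ = -12/13, sin θ = -5/13: (-1, 5) → (37/13, -55/13); (-4, -4) → (28/13, 68/13); (5, 5) → (-35/13, -85/13)
T2 rotate counter-clockwise with cos θ = -7/25, sin θ = -24/25: (37/13, -55/13) → (-1579/325, -503/325); (28/13, 68/13) → (1436/325, -1148/325); (-35/13, -85/13) → (-359/65, 287/65)
T3 translate by (6, 0): (-1579/325, -503/325) → (371/325, -503/325); (1436/325, -1148/325) → (3386/325, -1148/325); (-359/65, 287/65) → (31/65, 287/65)
T4 reflect across y = 0: (371/325, -503/325) → (371/325, 503/325); (3386/325, -1148/325) → (3386/325, 1148/325); (31/65, 287/65) → (31/65, -287/65)

image vertices: (371/325, 503/325), (3386/325, 1148/325), (31/65, -287/65)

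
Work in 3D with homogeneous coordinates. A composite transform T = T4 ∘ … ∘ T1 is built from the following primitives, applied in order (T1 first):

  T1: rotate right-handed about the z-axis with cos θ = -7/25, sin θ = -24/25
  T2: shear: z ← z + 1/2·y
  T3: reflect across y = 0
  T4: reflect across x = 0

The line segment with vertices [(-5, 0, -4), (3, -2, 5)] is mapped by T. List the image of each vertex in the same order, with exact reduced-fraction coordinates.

image vertices: (-7/5, -24/5, -8/5), (69/25, 58/25, 96/25)

T1 rotate right-handed about the z-axis with cos θ = -7/25, sin θ = -24/25: (-5, 0, -4) → (7/5, 24/5, -4); (3, -2, 5) → (-69/25, -58/25, 5)
T2 shear: z ← z + 1/2·y: (7/5, 24/5, -4) → (7/5, 24/5, -8/5); (-69/25, -58/25, 5) → (-69/25, -58/25, 96/25)
T3 reflect across y = 0: (7/5, 24/5, -8/5) → (7/5, -24/5, -8/5); (-69/25, -58/25, 96/25) → (-69/25, 58/25, 96/25)
T4 reflect across x = 0: (7/5, -24/5, -8/5) → (-7/5, -24/5, -8/5); (-69/25, 58/25, 96/25) → (69/25, 58/25, 96/25)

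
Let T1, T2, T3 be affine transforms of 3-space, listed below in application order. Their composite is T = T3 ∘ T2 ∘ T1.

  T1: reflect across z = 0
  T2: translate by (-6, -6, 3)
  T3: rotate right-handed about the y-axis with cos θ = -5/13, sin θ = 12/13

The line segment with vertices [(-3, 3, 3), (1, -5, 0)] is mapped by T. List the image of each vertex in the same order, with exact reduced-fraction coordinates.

image vertices: (45/13, -3, 108/13), (61/13, -11, 45/13)

T1 reflect across z = 0: (-3, 3, 3) → (-3, 3, -3); (1, -5, 0) → (1, -5, 0)
T2 translate by (-6, -6, 3): (-3, 3, -3) → (-9, -3, 0); (1, -5, 0) → (-5, -11, 3)
T3 rotate right-handed about the y-axis with cos θ = -5/13, sin θ = 12/13: (-9, -3, 0) → (45/13, -3, 108/13); (-5, -11, 3) → (61/13, -11, 45/13)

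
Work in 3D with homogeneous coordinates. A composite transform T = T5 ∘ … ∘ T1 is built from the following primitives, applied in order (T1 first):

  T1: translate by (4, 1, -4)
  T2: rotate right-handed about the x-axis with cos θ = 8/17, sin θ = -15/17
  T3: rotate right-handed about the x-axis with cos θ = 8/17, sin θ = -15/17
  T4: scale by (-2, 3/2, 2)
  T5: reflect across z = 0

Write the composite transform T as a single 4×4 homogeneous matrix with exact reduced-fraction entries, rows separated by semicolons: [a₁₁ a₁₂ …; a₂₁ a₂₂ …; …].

T1 = [1 0 0 4; 0 1 0 1; 0 0 1 -4; 0 0 0 1]
T2·T1 = [1 0 0 4; 0 8/17 15/17 -52/17; 0 -15/17 8/17 -47/17; 0 0 0 1]
T3·…·T1 = [1 0 0 4; 0 -161/289 240/289 -1121/289; 0 -240/289 -161/289 404/289; 0 0 0 1]
T4·…·T1 = [-2 0 0 -8; 0 -483/578 360/289 -3363/578; 0 -480/289 -322/289 808/289; 0 0 0 1]
T5·…·T1 = [-2 0 0 -8; 0 -483/578 360/289 -3363/578; 0 480/289 322/289 -808/289; 0 0 0 1]

T = [-2 0 0 -8; 0 -483/578 360/289 -3363/578; 0 480/289 322/289 -808/289; 0 0 0 1]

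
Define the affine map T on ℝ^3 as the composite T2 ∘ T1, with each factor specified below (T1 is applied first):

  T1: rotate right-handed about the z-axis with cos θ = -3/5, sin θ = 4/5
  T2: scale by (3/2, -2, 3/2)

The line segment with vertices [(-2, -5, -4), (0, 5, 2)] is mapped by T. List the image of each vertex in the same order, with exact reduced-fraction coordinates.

image vertices: (39/5, -14/5, -6), (-6, 6, 3)

T1 rotate right-handed about the z-axis with cos θ = -3/5, sin θ = 4/5: (-2, -5, -4) → (26/5, 7/5, -4); (0, 5, 2) → (-4, -3, 2)
T2 scale by (3/2, -2, 3/2): (26/5, 7/5, -4) → (39/5, -14/5, -6); (-4, -3, 2) → (-6, 6, 3)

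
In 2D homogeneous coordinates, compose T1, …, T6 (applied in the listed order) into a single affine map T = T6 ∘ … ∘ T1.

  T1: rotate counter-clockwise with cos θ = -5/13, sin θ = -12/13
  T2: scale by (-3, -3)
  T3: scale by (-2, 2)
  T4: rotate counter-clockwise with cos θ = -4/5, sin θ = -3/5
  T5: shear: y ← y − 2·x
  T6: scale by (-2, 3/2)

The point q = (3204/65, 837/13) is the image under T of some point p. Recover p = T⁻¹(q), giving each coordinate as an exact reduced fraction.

p = (-3, 3)

T1 = [-5/13 12/13 0; -12/13 -5/13 0; 0 0 1]
T2·T1 = [15/13 -36/13 0; 36/13 15/13 0; 0 0 1]
T3·…·T1 = [-30/13 72/13 0; 72/13 30/13 0; 0 0 1]
T4·…·T1 = [336/65 -198/65 0; -198/65 -336/65 0; 0 0 1]
T5·…·T1 = [336/65 -198/65 0; -174/13 12/13 0; 0 0 1]
T6·…·T1 = [-672/65 396/65 0; -261/13 18/13 0; 0 0 1]
det M = 108; M⁻¹ = [1/78 -11/195 0; 29/156 -56/585 0; 0 0 1]
M⁻¹ · (3204/65, 837/13)ᵀ = (-3, 3)ᵀ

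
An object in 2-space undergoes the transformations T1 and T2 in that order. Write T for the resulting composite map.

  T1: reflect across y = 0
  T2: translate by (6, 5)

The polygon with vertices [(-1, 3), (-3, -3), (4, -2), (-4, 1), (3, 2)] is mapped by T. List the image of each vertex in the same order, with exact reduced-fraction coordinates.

image vertices: (5, 2), (3, 8), (10, 7), (2, 4), (9, 3)

T1 reflect across y = 0: (-1, 3) → (-1, -3); (-3, -3) → (-3, 3); (4, -2) → (4, 2); (-4, 1) → (-4, -1); (3, 2) → (3, -2)
T2 translate by (6, 5): (-1, -3) → (5, 2); (-3, 3) → (3, 8); (4, 2) → (10, 7); (-4, -1) → (2, 4); (3, -2) → (9, 3)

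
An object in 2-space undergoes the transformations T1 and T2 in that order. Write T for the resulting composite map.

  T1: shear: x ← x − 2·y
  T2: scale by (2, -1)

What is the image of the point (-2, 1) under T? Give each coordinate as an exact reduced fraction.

T1 shear: x ← x − 2·y: (-2, 1) → (-4, 1)
T2 scale by (2, -1): (-4, 1) → (-8, -1)

T(p) = (-8, -1)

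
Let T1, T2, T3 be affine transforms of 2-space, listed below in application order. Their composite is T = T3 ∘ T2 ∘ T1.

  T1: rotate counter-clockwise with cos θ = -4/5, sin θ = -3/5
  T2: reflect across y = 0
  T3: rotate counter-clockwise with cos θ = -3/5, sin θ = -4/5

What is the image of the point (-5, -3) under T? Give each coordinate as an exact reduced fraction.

T(p) = (-141/25, 37/25)

T1 rotate counter-clockwise with cos θ = -4/5, sin θ = -3/5: (-5, -3) → (11/5, 27/5)
T2 reflect across y = 0: (11/5, 27/5) → (11/5, -27/5)
T3 rotate counter-clockwise with cos θ = -3/5, sin θ = -4/5: (11/5, -27/5) → (-141/25, 37/25)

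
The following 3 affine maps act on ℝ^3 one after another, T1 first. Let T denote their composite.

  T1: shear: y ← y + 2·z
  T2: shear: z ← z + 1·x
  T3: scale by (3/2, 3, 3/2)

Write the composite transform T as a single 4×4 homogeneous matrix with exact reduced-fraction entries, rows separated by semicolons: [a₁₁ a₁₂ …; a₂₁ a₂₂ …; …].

T1 = [1 0 0 0; 0 1 2 0; 0 0 1 0; 0 0 0 1]
T2·T1 = [1 0 0 0; 0 1 2 0; 1 0 1 0; 0 0 0 1]
T3·…·T1 = [3/2 0 0 0; 0 3 6 0; 3/2 0 3/2 0; 0 0 0 1]

T = [3/2 0 0 0; 0 3 6 0; 3/2 0 3/2 0; 0 0 0 1]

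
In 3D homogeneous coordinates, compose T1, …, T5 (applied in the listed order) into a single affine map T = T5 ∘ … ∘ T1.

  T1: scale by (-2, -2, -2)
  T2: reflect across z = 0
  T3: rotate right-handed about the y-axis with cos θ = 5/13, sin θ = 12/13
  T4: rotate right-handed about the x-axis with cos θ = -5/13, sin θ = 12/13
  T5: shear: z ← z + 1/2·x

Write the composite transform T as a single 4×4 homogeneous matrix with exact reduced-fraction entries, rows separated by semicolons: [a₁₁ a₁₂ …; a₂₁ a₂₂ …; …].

T1 = [-2 0 0 0; 0 -2 0 0; 0 0 -2 0; 0 0 0 1]
T2·T1 = [-2 0 0 0; 0 -2 0 0; 0 0 2 0; 0 0 0 1]
T3·…·T1 = [-10/13 0 24/13 0; 0 -2 0 0; 24/13 0 10/13 0; 0 0 0 1]
T4·…·T1 = [-10/13 0 24/13 0; -288/169 10/13 -120/169 0; -120/169 -24/13 -50/169 0; 0 0 0 1]
T5·…·T1 = [-10/13 0 24/13 0; -288/169 10/13 -120/169 0; -185/169 -24/13 106/169 0; 0 0 0 1]

T = [-10/13 0 24/13 0; -288/169 10/13 -120/169 0; -185/169 -24/13 106/169 0; 0 0 0 1]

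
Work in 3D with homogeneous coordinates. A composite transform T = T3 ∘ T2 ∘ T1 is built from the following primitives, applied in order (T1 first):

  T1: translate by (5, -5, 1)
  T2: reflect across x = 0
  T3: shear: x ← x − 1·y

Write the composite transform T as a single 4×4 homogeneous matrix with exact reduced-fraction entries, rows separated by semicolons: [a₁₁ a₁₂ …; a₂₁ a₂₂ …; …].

T1 = [1 0 0 5; 0 1 0 -5; 0 0 1 1; 0 0 0 1]
T2·T1 = [-1 0 0 -5; 0 1 0 -5; 0 0 1 1; 0 0 0 1]
T3·…·T1 = [-1 -1 0 0; 0 1 0 -5; 0 0 1 1; 0 0 0 1]

T = [-1 -1 0 0; 0 1 0 -5; 0 0 1 1; 0 0 0 1]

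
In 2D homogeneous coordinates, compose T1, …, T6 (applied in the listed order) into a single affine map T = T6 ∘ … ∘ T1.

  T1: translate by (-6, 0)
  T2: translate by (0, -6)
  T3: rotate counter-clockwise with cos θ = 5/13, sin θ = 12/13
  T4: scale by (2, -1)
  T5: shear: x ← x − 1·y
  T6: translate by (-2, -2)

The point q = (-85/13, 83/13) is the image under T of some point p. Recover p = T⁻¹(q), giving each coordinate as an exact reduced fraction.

p = (-1, 1)

T1 = [1 0 -6; 0 1 0; 0 0 1]
T2·T1 = [1 0 -6; 0 1 -6; 0 0 1]
T3·…·T1 = [5/13 -12/13 42/13; 12/13 5/13 -102/13; 0 0 1]
T4·…·T1 = [10/13 -24/13 84/13; -12/13 -5/13 102/13; 0 0 1]
T5·…·T1 = [22/13 -19/13 -18/13; -12/13 -5/13 102/13; 0 0 1]
T6·…·T1 = [22/13 -19/13 -44/13; -12/13 -5/13 76/13; 0 0 1]
det M = -2; M⁻¹ = [5/26 -19/26 64/13; -6/13 -11/13 44/13; 0 0 1]
M⁻¹ · (-85/13, 83/13)ᵀ = (-1, 1)ᵀ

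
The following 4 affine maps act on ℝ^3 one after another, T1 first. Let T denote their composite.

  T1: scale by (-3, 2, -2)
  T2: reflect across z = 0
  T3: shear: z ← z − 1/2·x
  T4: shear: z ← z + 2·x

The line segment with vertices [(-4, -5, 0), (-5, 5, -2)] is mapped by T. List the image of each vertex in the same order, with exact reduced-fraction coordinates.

image vertices: (12, -10, 18), (15, 10, 37/2)

T1 scale by (-3, 2, -2): (-4, -5, 0) → (12, -10, 0); (-5, 5, -2) → (15, 10, 4)
T2 reflect across z = 0: (12, -10, 0) → (12, -10, 0); (15, 10, 4) → (15, 10, -4)
T3 shear: z ← z − 1/2·x: (12, -10, 0) → (12, -10, -6); (15, 10, -4) → (15, 10, -23/2)
T4 shear: z ← z + 2·x: (12, -10, -6) → (12, -10, 18); (15, 10, -23/2) → (15, 10, 37/2)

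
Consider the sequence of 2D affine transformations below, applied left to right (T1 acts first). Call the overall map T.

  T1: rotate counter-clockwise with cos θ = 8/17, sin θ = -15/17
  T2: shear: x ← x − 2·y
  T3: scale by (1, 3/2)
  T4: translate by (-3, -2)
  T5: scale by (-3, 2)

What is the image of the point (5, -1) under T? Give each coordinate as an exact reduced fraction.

T1 rotate counter-clockwise with cos θ = 8/17, sin θ = -15/17: (5, -1) → (25/17, -83/17)
T2 shear: x ← x − 2·y: (25/17, -83/17) → (191/17, -83/17)
T3 scale by (1, 3/2): (191/17, -83/17) → (191/17, -249/34)
T4 translate by (-3, -2): (191/17, -249/34) → (140/17, -317/34)
T5 scale by (-3, 2): (140/17, -317/34) → (-420/17, -317/17)

T(p) = (-420/17, -317/17)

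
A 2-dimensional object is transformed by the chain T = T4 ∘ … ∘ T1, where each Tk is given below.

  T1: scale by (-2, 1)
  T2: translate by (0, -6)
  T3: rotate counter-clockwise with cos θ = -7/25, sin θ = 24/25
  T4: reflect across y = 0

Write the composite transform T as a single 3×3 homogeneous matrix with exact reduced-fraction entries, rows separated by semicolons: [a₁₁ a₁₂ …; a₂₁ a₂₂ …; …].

T1 = [-2 0 0; 0 1 0; 0 0 1]
T2·T1 = [-2 0 0; 0 1 -6; 0 0 1]
T3·…·T1 = [14/25 -24/25 144/25; -48/25 -7/25 42/25; 0 0 1]
T4·…·T1 = [14/25 -24/25 144/25; 48/25 7/25 -42/25; 0 0 1]

T = [14/25 -24/25 144/25; 48/25 7/25 -42/25; 0 0 1]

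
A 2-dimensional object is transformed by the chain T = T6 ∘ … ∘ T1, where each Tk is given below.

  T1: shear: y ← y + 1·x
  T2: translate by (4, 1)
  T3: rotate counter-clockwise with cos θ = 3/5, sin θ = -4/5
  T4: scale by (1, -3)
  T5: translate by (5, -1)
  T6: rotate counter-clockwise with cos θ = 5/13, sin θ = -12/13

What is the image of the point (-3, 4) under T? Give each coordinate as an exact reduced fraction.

T1 shear: y ← y + 1·x: (-3, 4) → (-3, 1)
T2 translate by (4, 1): (-3, 1) → (1, 2)
T3 rotate counter-clockwise with cos θ = 3/5, sin θ = -4/5: (1, 2) → (11/5, 2/5)
T4 scale by (1, -3): (11/5, 2/5) → (11/5, -6/5)
T5 translate by (5, -1): (11/5, -6/5) → (36/5, -11/5)
T6 rotate counter-clockwise with cos θ = 5/13, sin θ = -12/13: (36/5, -11/5) → (48/65, -487/65)

T(p) = (48/65, -487/65)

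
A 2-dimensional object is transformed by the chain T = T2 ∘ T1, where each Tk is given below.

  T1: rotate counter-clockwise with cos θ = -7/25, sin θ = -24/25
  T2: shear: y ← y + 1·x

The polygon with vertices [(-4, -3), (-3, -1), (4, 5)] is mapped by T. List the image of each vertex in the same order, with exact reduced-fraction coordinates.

image vertices: (-44/25, 73/25), (-3/25, 76/25), (92/25, -39/25)

T1 rotate counter-clockwise with cos θ = -7/25, sin θ = -24/25: (-4, -3) → (-44/25, 117/25); (-3, -1) → (-3/25, 79/25); (4, 5) → (92/25, -131/25)
T2 shear: y ← y + 1·x: (-44/25, 117/25) → (-44/25, 73/25); (-3/25, 79/25) → (-3/25, 76/25); (92/25, -131/25) → (92/25, -39/25)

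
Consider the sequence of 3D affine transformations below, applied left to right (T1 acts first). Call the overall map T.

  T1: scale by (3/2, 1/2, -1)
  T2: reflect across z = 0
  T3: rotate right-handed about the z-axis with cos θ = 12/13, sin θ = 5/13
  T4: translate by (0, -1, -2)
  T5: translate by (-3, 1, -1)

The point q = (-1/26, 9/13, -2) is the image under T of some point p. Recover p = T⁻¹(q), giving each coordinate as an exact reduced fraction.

p = (2, -1, 1)

T1 = [3/2 0 0 0; 0 1/2 0 0; 0 0 -1 0; 0 0 0 1]
T2·T1 = [3/2 0 0 0; 0 1/2 0 0; 0 0 1 0; 0 0 0 1]
T3·…·T1 = [18/13 -5/26 0 0; 15/26 6/13 0 0; 0 0 1 0; 0 0 0 1]
T4·…·T1 = [18/13 -5/26 0 0; 15/26 6/13 0 -1; 0 0 1 -2; 0 0 0 1]
T5·…·T1 = [18/13 -5/26 0 -3; 15/26 6/13 0 0; 0 0 1 -3; 0 0 0 1]
det M = 3/4; M⁻¹ = [8/13 10/39 0 24/13; -10/13 24/13 0 -30/13; 0 0 1 3; 0 0 0 1]
M⁻¹ · (-1/26, 9/13, -2)ᵀ = (2, -1, 1)ᵀ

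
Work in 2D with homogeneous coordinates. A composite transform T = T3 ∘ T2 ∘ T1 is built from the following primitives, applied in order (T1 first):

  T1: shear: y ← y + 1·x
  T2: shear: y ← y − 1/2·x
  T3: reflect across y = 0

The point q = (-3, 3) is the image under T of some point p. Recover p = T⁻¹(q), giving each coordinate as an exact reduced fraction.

T1 = [1 0 0; 1 1 0; 0 0 1]
T2·T1 = [1 0 0; 1/2 1 0; 0 0 1]
T3·…·T1 = [1 0 0; -1/2 -1 0; 0 0 1]
det M = -1; M⁻¹ = [1 0 0; -1/2 -1 0; 0 0 1]
M⁻¹ · (-3, 3)ᵀ = (-3, -3/2)ᵀ

p = (-3, -3/2)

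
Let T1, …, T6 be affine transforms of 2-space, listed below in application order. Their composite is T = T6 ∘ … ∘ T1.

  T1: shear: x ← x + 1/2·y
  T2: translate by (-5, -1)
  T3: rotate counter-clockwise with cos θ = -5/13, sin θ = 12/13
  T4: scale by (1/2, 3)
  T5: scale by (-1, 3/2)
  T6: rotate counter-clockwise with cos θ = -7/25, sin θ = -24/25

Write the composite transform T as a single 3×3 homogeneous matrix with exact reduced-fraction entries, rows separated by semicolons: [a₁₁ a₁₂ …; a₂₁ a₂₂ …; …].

T = [2557/650 229/1300 -11621/650; -438/325 -411/650 4353/650; 0 0 1]

T1 = [1 1/2 0; 0 1 0; 0 0 1]
T2·T1 = [1 1/2 -5; 0 1 -1; 0 0 1]
T3·…·T1 = [-5/13 -29/26 37/13; 12/13 1/13 -55/13; 0 0 1]
T4·…·T1 = [-5/26 -29/52 37/26; 36/13 3/13 -165/13; 0 0 1]
T5·…·T1 = [5/26 29/52 -37/26; 54/13 9/26 -495/26; 0 0 1]
T6·…·T1 = [2557/650 229/1300 -11621/650; -438/325 -411/650 4353/650; 0 0 1]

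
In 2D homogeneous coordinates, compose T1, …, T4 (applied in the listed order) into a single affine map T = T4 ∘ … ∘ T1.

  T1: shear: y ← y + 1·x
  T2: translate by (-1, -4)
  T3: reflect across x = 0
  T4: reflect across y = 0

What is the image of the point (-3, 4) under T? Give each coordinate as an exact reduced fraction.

T(p) = (4, 3)

T1 shear: y ← y + 1·x: (-3, 4) → (-3, 1)
T2 translate by (-1, -4): (-3, 1) → (-4, -3)
T3 reflect across x = 0: (-4, -3) → (4, -3)
T4 reflect across y = 0: (4, -3) → (4, 3)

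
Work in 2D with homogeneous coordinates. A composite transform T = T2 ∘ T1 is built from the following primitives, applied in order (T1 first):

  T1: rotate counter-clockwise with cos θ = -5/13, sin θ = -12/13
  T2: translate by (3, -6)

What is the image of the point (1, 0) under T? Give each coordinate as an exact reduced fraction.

T(p) = (34/13, -90/13)

T1 rotate counter-clockwise with cos θ = -5/13, sin θ = -12/13: (1, 0) → (-5/13, -12/13)
T2 translate by (3, -6): (-5/13, -12/13) → (34/13, -90/13)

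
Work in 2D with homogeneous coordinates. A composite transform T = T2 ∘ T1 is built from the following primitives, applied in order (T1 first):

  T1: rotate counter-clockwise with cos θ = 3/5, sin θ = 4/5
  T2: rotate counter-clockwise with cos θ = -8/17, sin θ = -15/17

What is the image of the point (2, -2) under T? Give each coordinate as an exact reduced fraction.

T1 rotate counter-clockwise with cos θ = 3/5, sin θ = 4/5: (2, -2) → (14/5, 2/5)
T2 rotate counter-clockwise with cos θ = -8/17, sin θ = -15/17: (14/5, 2/5) → (-82/85, -226/85)

T(p) = (-82/85, -226/85)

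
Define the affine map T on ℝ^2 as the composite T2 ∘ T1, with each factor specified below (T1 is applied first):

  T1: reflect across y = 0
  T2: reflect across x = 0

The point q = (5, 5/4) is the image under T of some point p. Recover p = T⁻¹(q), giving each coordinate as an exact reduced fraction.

T1 = [1 0 0; 0 -1 0; 0 0 1]
T2·T1 = [-1 0 0; 0 -1 0; 0 0 1]
det M = 1; M⁻¹ = [-1 0 0; 0 -1 0; 0 0 1]
M⁻¹ · (5, 5/4)ᵀ = (-5, -5/4)ᵀ

p = (-5, -5/4)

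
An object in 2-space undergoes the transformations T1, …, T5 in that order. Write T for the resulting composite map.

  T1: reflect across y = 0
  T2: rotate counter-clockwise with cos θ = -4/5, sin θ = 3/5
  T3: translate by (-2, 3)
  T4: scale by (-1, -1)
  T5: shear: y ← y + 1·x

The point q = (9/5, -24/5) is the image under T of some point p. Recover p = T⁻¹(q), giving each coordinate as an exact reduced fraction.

p = (2, 3)

T1 = [1 0 0; 0 -1 0; 0 0 1]
T2·T1 = [-4/5 3/5 0; 3/5 4/5 0; 0 0 1]
T3·…·T1 = [-4/5 3/5 -2; 3/5 4/5 3; 0 0 1]
T4·…·T1 = [4/5 -3/5 2; -3/5 -4/5 -3; 0 0 1]
T5·…·T1 = [4/5 -3/5 2; 1/5 -7/5 -1; 0 0 1]
det M = -1; M⁻¹ = [7/5 -3/5 -17/5; 1/5 -4/5 -6/5; 0 0 1]
M⁻¹ · (9/5, -24/5)ᵀ = (2, 3)ᵀ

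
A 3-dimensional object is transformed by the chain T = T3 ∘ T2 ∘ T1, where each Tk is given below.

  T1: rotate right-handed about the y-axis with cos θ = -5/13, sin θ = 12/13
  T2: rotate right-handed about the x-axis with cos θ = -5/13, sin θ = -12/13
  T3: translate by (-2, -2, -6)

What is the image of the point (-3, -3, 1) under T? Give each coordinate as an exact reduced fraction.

T1 rotate right-handed about the y-axis with cos θ = -5/13, sin θ = 12/13: (-3, -3, 1) → (27/13, -3, 31/13)
T2 rotate right-handed about the x-axis with cos θ = -5/13, sin θ = -12/13: (27/13, -3, 31/13) → (27/13, 567/169, 313/169)
T3 translate by (-2, -2, -6): (27/13, 567/169, 313/169) → (1/13, 229/169, -701/169)

T(p) = (1/13, 229/169, -701/169)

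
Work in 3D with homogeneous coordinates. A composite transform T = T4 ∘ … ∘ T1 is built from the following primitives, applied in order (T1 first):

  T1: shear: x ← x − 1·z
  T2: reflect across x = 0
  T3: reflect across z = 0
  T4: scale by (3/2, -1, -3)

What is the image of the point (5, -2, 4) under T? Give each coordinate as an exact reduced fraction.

T1 shear: x ← x − 1·z: (5, -2, 4) → (1, -2, 4)
T2 reflect across x = 0: (1, -2, 4) → (-1, -2, 4)
T3 reflect across z = 0: (-1, -2, 4) → (-1, -2, -4)
T4 scale by (3/2, -1, -3): (-1, -2, -4) → (-3/2, 2, 12)

T(p) = (-3/2, 2, 12)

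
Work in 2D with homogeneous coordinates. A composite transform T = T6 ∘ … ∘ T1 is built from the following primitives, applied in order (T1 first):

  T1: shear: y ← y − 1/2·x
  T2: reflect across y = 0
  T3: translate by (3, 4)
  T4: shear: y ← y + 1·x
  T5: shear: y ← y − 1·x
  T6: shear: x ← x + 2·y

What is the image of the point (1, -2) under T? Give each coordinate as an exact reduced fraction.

T(p) = (17, 13/2)

T1 shear: y ← y − 1/2·x: (1, -2) → (1, -5/2)
T2 reflect across y = 0: (1, -5/2) → (1, 5/2)
T3 translate by (3, 4): (1, 5/2) → (4, 13/2)
T4 shear: y ← y + 1·x: (4, 13/2) → (4, 21/2)
T5 shear: y ← y − 1·x: (4, 21/2) → (4, 13/2)
T6 shear: x ← x + 2·y: (4, 13/2) → (17, 13/2)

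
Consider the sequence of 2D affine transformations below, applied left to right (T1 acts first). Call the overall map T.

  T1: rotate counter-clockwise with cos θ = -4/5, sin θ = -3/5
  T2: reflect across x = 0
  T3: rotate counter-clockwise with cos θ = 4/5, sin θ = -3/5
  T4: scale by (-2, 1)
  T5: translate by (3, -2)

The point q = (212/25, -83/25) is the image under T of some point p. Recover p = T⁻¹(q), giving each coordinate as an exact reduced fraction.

T1 = [-4/5 3/5 0; -3/5 -4/5 0; 0 0 1]
T2·T1 = [4/5 -3/5 0; -3/5 -4/5 0; 0 0 1]
T3·…·T1 = [7/25 -24/25 0; -24/25 -7/25 0; 0 0 1]
T4·…·T1 = [-14/25 48/25 0; -24/25 -7/25 0; 0 0 1]
T5·…·T1 = [-14/25 48/25 3; -24/25 -7/25 -2; 0 0 1]
det M = 2; M⁻¹ = [-7/50 -24/25 -3/2; 12/25 -7/25 -2; 0 0 1]
M⁻¹ · (212/25, -83/25)ᵀ = (1/2, 3)ᵀ

p = (1/2, 3)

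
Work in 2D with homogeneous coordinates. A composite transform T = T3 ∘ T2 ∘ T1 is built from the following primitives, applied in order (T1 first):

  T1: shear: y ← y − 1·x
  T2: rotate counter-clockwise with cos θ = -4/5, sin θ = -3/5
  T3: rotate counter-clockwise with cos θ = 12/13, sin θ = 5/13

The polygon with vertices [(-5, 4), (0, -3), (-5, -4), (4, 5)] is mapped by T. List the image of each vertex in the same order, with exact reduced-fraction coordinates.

image vertices: (669/65, -17/65), (-168/65, 99/65), (17/5, 19/5), (-76/65, -257/65)

T1 shear: y ← y − 1·x: (-5, 4) → (-5, 9); (0, -3) → (0, -3); (-5, -4) → (-5, 1); (4, 5) → (4, 1)
T2 rotate counter-clockwise with cos θ = -4/5, sin θ = -3/5: (-5, 9) → (47/5, -21/5); (0, -3) → (-9/5, 12/5); (-5, 1) → (23/5, 11/5); (4, 1) → (-13/5, -16/5)
T3 rotate counter-clockwise with cos θ = 12/13, sin θ = 5/13: (47/5, -21/5) → (669/65, -17/65); (-9/5, 12/5) → (-168/65, 99/65); (23/5, 11/5) → (17/5, 19/5); (-13/5, -16/5) → (-76/65, -257/65)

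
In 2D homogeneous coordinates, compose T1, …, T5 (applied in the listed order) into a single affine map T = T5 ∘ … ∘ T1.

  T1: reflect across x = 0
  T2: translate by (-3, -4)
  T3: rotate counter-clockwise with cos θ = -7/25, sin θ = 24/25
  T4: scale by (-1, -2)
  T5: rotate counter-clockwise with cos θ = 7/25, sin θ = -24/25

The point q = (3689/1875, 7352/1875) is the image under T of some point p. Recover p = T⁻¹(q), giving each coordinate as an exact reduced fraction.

T1 = [-1 0 0; 0 1 0; 0 0 1]
T2·T1 = [-1 0 -3; 0 1 -4; 0 0 1]
T3·…·T1 = [7/25 -24/25 117/25; -24/25 -7/25 -44/25; 0 0 1]
T4·…·T1 = [-7/25 24/25 -117/25; 48/25 14/25 88/25; 0 0 1]
T5·…·T1 = [1103/625 504/625 1293/625; 504/625 -478/625 3424/625; 0 0 1]
det M = -2; M⁻¹ = [239/625 252/625 -3; 252/625 -1103/1250 4; 0 0 1]
M⁻¹ · (3689/1875, 7352/1875)ᵀ = (-2/3, 4/3)ᵀ

p = (-2/3, 4/3)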